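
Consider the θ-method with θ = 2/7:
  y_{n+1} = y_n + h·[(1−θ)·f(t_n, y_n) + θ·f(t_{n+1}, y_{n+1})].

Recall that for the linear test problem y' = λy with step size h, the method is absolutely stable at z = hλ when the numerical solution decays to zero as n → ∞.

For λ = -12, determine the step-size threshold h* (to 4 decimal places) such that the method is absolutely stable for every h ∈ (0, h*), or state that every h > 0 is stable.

Test eqn y'=λy, z=hλ:
  y_{n+1} = y_n + z·[5/7·y_n + 2/7·y_{n+1}] ⇒ (1 − 2/7z)y_{n+1} = (1 + 5/7z)y_n
  so R(z) = (1 + 5/7z)/(1 − 2/7z).

Boundary: |R(x)|=1, x<0.
x=-1.21: |R|=0.1008
R=−1: 1+5/7x = −1+2/7x ⇒ -3/7x=2 ⇒ x=2/(-3/7)=-4.6667
Confirm numerically:
  x=-4.603: |R|=0.98821 <1
  x=-4.050: |R|=0.87748 <1
  x=-3.840: |R|=0.83106 <1
  x=-5.001: |R|=1.05899 >1
  x=-4.721: |R|=1.00991 >1
So |R|<1 on (-4.6667, 0).

(-4.6667,0); λ=-12 ⇒ h* = (14/3)/12 = 0.3889.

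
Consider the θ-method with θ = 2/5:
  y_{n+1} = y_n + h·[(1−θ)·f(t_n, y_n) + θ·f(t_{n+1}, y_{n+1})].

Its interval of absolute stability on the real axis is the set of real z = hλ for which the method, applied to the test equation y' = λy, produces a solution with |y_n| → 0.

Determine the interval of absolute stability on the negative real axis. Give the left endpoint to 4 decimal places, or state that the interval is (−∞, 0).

Test eqn y'=λy, z=hλ:
  y_{n+1} = y_n + z·[3/5·y_n + 2/5·y_{n+1}] ⇒ (1 − 2/5z)y_{n+1} = (1 + 3/5z)y_n
  ⇒ R(z) = (1 + 3/5z)/(1 − 2/5z).

Find x<0 with |R(x)|<1.
x=-0.62: |R|=0.5032
R=−1: 1+3/5x = −1+2/5x ⇒ -1/5x=2 ⇒ x=2/(-1/5)=-10.0000
Confirm numerically:
  x=-9.129: |R|=0.96255 <1
  x=-4.628: |R|=0.62318 <1
  x=-4.597: |R|=0.61935 <1
  x=-4.032: |R|=0.54317 <1
  x=-10.484: |R|=1.01864 >1
  x=-10.441: |R|=1.01704 >1
Stable set (-10.0000, 0).

z∈(-10.0000,0).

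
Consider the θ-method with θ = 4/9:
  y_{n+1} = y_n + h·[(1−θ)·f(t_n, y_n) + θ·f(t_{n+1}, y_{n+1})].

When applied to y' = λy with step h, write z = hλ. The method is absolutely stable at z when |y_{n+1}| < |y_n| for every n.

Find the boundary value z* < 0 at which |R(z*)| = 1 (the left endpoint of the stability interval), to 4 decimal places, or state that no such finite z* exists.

Set f=λy, z=hλ:
  y_{n+1} = y_n + z·[5/9·y_n + 4/9·y_{n+1}] ⇒ (1 − 4/9z)y_{n+1} = (1 + 5/9z)y_n
  Hence R(z) = (1 + 5/9z)/(1 − 4/9z).

Solve |R(x)|<1 on ℝ⁻.
x=-1.53: |R|=0.0893
R=−1: 1+5/9x = −1+4/9x ⇒ -1/9x=2 ⇒ x=2/(-1/9)=-18.0000
Confirm numerically:
  x=-17.389: |R|=0.99222 <1
  x=-14.021: |R|=0.93886 <1
  x=-11.186: |R|=0.87321 <1
  x=-18.535: |R|=1.00643 >1
  x=-18.415: |R|=1.00502 >1
  x=-18.284: |R|=1.00346 >1
Interval (-18.0000, 0).

left endpoint -18.0000.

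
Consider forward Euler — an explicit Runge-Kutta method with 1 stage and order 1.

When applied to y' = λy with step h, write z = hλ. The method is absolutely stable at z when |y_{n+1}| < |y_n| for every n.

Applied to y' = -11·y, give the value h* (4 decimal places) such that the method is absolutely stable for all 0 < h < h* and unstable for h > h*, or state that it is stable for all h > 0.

Test eqn y'=λy, z=hλ:
  order 1, 1-stage ⇒ R(z)=1+z
  (e.g. R(-1.36)=-0.36000, |R|=0.36000)

Boundary: |R(x)|=1, x<0.
x=-1.36: |R|=0.3600
|R(-1.76)|=0.7600 |R(-0.87)|=0.1300 |R(-0.77)|=0.2300
Bisect:
  x_lo=-2.6340 |R|=1.6340  x_hi=-0.3591 |R|=0.6409
  mid=-1.49655 |R|=0.49655 →hi
  mid=-2.06526 |R|=1.06526 →lo
  mid=-1.78091 |R|=0.78091 →hi
  mid=-1.92309 |R|=0.92309 →hi
  mid=-1.99417 |R|=0.99417 →hi
  mid=-2.02972 |R|=1.02972 →lo
  mid=-2.01195 |R|=1.01195 →lo
  mid=-2.00306 |R|=1.00306 →lo
  ...
  [-2.00001,-1.99987] ⇒ x*=-2.0000
Stable set (-2.0000, 0).

(-2.0000,0); λ=-11 ⇒ h* = 0.1818.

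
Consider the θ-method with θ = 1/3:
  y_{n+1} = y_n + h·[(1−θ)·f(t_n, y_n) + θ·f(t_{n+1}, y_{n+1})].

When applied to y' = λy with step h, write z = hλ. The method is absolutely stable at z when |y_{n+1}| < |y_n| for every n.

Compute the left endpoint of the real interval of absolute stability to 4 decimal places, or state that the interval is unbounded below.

Test eqn y'=λy, z=hλ:
  y_{n+1} = y_n + z·[2/3·y_n + 1/3·y_{n+1}] ⇒ (1 − 1/3z)y_{n+1} = (1 + 2/3z)y_n
  ⇒ R(z) = (1 + 2/3z)/(1 − 1/3z).

Need |R(x)|<1, x<0.
x=-1.58: |R|=0.0349
R=−1: 1+2/3x = −1+1/3x ⇒ -1/3x=2 ⇒ x=2/(-1/3)=-6.0000
Confirm numerically:
  x=-4.590: |R|=0.81423 <1
  x=-3.155: |R|=0.53777 <1
  x=-2.803: |R|=0.44908 <1
  x=-6.588: |R|=1.06133 >1
  x=-6.030: |R|=1.00332 >1
Interval (-6.0000, 0).

z* = -6.0000.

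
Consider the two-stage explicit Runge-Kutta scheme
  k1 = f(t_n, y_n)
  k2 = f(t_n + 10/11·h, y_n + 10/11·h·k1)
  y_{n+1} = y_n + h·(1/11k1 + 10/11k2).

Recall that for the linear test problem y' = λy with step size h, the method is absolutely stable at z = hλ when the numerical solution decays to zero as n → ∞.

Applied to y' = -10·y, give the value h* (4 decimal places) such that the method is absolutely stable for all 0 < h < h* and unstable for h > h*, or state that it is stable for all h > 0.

With y'=λy (z=hλ):
  k1=λy_n ⇒ h·k1=z·y_n;  k2=λ(1+10/11z)y_n ⇒ h·k2=z(1+10/11z)y_n
  y_{n+1}/y_n = 1 + 1/11z + 10/11z(1+10/11z) = 1 + z + 100/121z²
  ⇒ R(z) = 1 + z + 100/121z².

Solve |R(x)|<1 on ℝ⁻.
x=-1.72: |R|=1.7250
R=1: x+100/121x²=0 ⇒ x=−121/100=-1.2100; min R=1−1/(4·100/121)=0.6975>−1
Confirm numerically:
  x=-0.867: |R|=0.75423 <1
  x=-0.829: |R|=0.73897 <1
  x=-0.644: |R|=0.69876 <1
  x=-0.590: |R|=0.69769 <1
  x=-1.617: |R|=1.54390 >1
  x=-1.607: |R|=1.52726 >1
So |R|<1 on (-1.2100, 0).

(-1.2100,0); λ=-10 ⇒ h* = (121/100)/10 = 0.1210.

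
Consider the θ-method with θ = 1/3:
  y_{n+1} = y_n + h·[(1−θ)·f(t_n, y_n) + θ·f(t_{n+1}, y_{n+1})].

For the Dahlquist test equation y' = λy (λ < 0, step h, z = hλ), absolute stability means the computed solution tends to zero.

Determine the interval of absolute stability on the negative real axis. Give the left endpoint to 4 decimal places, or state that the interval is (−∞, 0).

Test eqn y'=λy, z=hλ:
  y_{n+1} = y_n + z·[2/3·y_n + 1/3·y_{n+1}] ⇒ (1 − 1/3z)y_{n+1} = (1 + 2/3z)y_n
  Hence R(z) = (1 + 2/3z)/(1 − 1/3z).

Solve |R(x)|<1 on ℝ⁻.
x=-0.52: |R|=0.5568
R=−1: 1+2/3x = −1+1/3x ⇒ -1/3x=2 ⇒ x=2/(-1/3)=-6.0000
Confirm numerically:
  x=-4.459: |R|=0.79340 <1
  x=-4.445: |R|=0.79113 <1
  x=-3.021: |R|=0.50523 <1
  x=-2.834: |R|=0.45732 <1
  x=-6.533: |R|=1.05591 >1
  x=-6.264: |R|=1.02850 >1
  x=-6.239: |R|=1.02587 >1
Interval (-6.0000, 0).

z∈(-6.0000,0).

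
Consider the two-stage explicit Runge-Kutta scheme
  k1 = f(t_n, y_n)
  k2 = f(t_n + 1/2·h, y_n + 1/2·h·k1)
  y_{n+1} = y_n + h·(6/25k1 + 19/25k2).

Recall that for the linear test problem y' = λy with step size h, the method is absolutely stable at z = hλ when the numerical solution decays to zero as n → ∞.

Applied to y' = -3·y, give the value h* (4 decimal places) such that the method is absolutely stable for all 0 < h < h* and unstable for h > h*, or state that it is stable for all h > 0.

(-2.6316,0); λ=-3 ⇒ h* = (50/19)/3 = 0.8772.

With y'=λy (z=hλ):
  k1=λy_n ⇒ h·k1=z·y_n;  k2=λ(1+1/2z)y_n ⇒ h·k2=z(1+1/2z)y_n
  y_{n+1}/y_n = 1 + 6/25z + 19/25z(1+1/2z) = 1 + z + 19/50z²
  Hence R(z) = 1 + z + 19/50z².

Need |R(x)|<1, x<0.
x=-1.34: |R|=0.3423
R=1: x+19/50x²=0 ⇒ x=−50/19=-2.6316; min R=1−1/(4·19/50)=0.3421>−1
Confirm numerically:
  x=-2.574: |R|=0.94368 <1
  x=-2.245: |R|=0.67021 <1
  x=-1.699: |R|=0.39791 <1
  x=-1.085: |R|=0.36235 <1
  x=-3.217: |R|=1.71565 >1
  x=-3.156: |R|=1.62893 >1
  x=-3.134: |R|=1.59834 >1
Stable set (-2.6316, 0).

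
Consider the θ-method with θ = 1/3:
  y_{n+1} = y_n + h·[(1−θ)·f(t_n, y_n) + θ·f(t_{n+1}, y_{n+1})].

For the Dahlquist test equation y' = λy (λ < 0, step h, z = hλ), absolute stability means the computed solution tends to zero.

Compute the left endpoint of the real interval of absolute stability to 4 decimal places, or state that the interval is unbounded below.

z* = -6.0000.

Test eqn y'=λy, z=hλ:
  y_{n+1} = y_n + z·[2/3·y_n + 1/3·y_{n+1}] ⇒ (1 − 1/3z)y_{n+1} = (1 + 2/3z)y_n
  Hence R(z) = (1 + 2/3z)/(1 − 1/3z).

Find x<0 with |R(x)|<1.
x=-0.55: |R|=0.5352
R=−1: 1+2/3x = −1+1/3x ⇒ -1/3x=2 ⇒ x=2/(-1/3)=-6.0000
Confirm numerically:
  x=-5.140: |R|=0.89435 <1
  x=-4.236: |R|=0.75622 <1
  x=-3.273: |R|=0.56528 <1
  x=-6.429: |R|=1.04550 >1
  x=-6.071: |R|=1.00783 >1
So |R|<1 on (-6.0000, 0).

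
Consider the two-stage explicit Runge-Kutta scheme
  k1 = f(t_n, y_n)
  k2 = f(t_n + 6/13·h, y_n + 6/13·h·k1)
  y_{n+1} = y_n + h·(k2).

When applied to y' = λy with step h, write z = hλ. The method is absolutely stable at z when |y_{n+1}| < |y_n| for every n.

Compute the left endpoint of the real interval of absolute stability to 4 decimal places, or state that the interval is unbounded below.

left endpoint -2.1667.

Test eqn y'=λy, z=hλ:
  k1=λy_n ⇒ h·k1=z·y_n;  k2=λ(1+6/13z)y_n ⇒ h·k2=z(1+6/13z)y_n
  y_{n+1}/y_n = 1 + z(1+6/13z) = 1 + z + 6/13z²
  R(z) = 1 + z + 6/13z².

Boundary: |R(x)|=1, x<0.
x=-0.35: |R|=0.7065
R=1: x+6/13x²=0 ⇒ x=−13/6=-2.1667; min R=1−1/(4·6/13)=0.4583>−1
Confirm numerically:
  x=-1.971: |R|=0.82200 <1
  x=-1.526: |R|=0.54877 <1
  x=-1.306: |R|=0.48122 <1
  x=-0.901: |R|=0.47368 <1
  x=-2.559: |R|=1.46338 >1
  x=-2.456: |R|=1.32797 >1
  x=-2.262: |R|=1.09953 >1
Interval (-2.1667, 0).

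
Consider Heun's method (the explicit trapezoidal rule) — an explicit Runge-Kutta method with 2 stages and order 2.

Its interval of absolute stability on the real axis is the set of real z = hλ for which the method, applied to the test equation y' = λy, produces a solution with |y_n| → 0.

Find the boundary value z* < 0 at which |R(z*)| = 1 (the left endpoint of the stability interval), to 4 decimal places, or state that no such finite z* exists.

On y'=λy, z=hλ:
  order 2, 2-stage ⇒ R(z)=1+z+z^2/2
  (e.g. R(-0.56)=0.59680, |R|=0.59680)

Need |R(x)|<1, x<0.
x=-0.56: |R|=0.5968
|R(-1.92)|=0.9232 |R(-1.61)|=0.6861 |R(-1.11)|=0.5060
Bisect:
  x_lo=-2.4146 |R|=1.5006  x_hi=-0.3140 |R|=0.7353
  mid=-1.36431 |R|=0.56636 →hi
  mid=-1.88946 |R|=0.89557 →hi
  mid=-2.15204 |R|=1.16360 →lo
  mid=-2.02075 |R|=1.02097 →lo
  mid=-1.95511 |R|=0.95611 →hi
  mid=-1.98793 |R|=0.98800 →hi
  mid=-2.00434 |R|=1.00435 →lo
  mid=-1.99613 |R|=0.99614 →hi
  mid=-2.00024 |R|=1.00024 →lo
  mid=-1.99819 |R|=0.99819 →hi
  ...
  [-2.00011,-1.99998] ⇒ x*=-2.0000
Interval (-2.0000, 0).

left endpoint -2.0000.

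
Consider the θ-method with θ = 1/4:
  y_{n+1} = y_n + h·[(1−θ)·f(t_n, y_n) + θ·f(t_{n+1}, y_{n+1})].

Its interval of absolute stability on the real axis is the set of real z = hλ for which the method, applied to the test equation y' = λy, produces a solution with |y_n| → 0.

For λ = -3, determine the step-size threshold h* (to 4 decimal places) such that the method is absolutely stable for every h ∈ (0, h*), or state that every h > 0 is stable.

With y'=λy (z=hλ):
  y_{n+1} = y_n + z·[3/4·y_n + 1/4·y_{n+1}] ⇒ (1 − 1/4z)y_{n+1} = (1 + 3/4z)y_n
  so R(z) = (1 + 3/4z)/(1 − 1/4z).

Need |R(x)|<1, x<0.
x=-1.74: |R|=0.2125
R=−1: 1+3/4x = −1+1/4x ⇒ -1/2x=2 ⇒ x=2/(-1/2)=-4.0000
Confirm numerically:
  x=-3.540: |R|=0.87798 <1
  x=-3.071: |R|=0.73724 <1
  x=-2.345: |R|=0.47833 <1
  x=-2.266: |R|=0.44654 <1
  x=-4.388: |R|=1.09251 >1
  x=-4.162: |R|=1.03970 >1
Interval (-4.0000, 0).

(-4.0000,0); λ=-3 ⇒ h* = (4)/3 = 1.3333.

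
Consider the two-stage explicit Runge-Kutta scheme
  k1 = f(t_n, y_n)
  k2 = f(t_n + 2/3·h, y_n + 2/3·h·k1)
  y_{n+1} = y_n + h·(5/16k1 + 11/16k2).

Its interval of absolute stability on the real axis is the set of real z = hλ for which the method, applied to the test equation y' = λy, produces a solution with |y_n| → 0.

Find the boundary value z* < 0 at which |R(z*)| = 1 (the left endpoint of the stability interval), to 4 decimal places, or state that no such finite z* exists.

On y'=λy, z=hλ:
  k1=λy_n ⇒ h·k1=z·y_n;  k2=λ(1+2/3z)y_n ⇒ h·k2=z(1+2/3z)y_n
  y_{n+1}/y_n = 1 + 5/16z + 11/16z(1+2/3z) = 1 + z + 11/24z²
  R(z) = 1 + z + 11/24z².

Find x<0 with |R(x)|<1.
x=-1.25: |R|=0.4661
R=1: x+11/24x²=0 ⇒ x=−24/11=-2.1818; min R=1−1/(4·11/24)=0.4545>−1
Confirm numerically:
  x=-1.629: |R|=0.58725 <1
  x=-1.564: |R|=0.55713 <1
  x=-1.415: |R|=0.50269 <1
  x=-1.290: |R|=0.47271 <1
  x=-2.599: |R|=1.49695 >1
  x=-2.434: |R|=1.28133 >1
  x=-2.343: |R|=1.17309 >1
Interval (-2.1818, 0).

z* = -2.1818.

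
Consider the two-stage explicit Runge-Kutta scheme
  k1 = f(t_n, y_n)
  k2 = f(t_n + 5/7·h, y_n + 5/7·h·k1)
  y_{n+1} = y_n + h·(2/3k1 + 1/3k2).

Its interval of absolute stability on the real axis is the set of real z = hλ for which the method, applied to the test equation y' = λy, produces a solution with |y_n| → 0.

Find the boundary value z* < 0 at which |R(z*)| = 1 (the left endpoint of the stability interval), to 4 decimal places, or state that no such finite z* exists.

z* = -4.2000.

Set f=λy, z=hλ:
  k1=λy_n ⇒ h·k1=z·y_n;  k2=λ(1+5/7z)y_n ⇒ h·k2=z(1+5/7z)y_n
  y_{n+1}/y_n = 1 + 2/3z + 1/3z(1+5/7z) = 1 + z + 5/21z²
  ⇒ R(z) = 1 + z + 5/21z².

Need |R(x)|<1, x<0.
x=-1.27: |R|=0.1140
R=1: x+5/21x²=0 ⇒ x=−21/5=-4.2000; min R=1−1/(4·5/21)=-0.0500>−1
Confirm numerically:
  x=-4.049: |R|=0.85443 <1
  x=-3.533: |R|=0.43893 <1
  x=-1.903: |R|=0.04076 <1
  x=-4.631: |R|=1.47523 >1
  x=-4.503: |R|=1.32486 >1
  x=-4.257: |R|=1.05777 >1
So |R|<1 on (-4.2000, 0).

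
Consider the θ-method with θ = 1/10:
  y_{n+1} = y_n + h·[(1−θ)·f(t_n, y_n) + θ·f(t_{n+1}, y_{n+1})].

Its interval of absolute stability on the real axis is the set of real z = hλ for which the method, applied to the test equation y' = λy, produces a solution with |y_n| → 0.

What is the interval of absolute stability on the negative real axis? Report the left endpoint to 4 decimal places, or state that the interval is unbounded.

(-2.5000, 0).

On y'=λy, z=hλ:
  y_{n+1} = y_n + z·[9/10·y_n + 1/10·y_{n+1}] ⇒ (1 − 1/10z)y_{n+1} = (1 + 9/10z)y_n
  so R(z) = (1 + 9/10z)/(1 − 1/10z).

Boundary: |R(x)|=1, x<0.
x=-0.38: |R|=0.6339
R=−1: 1+9/10x = −1+1/10x ⇒ -4/5x=2 ⇒ x=2/(-4/5)=-2.5000
Confirm numerically:
  x=-1.458: |R|=0.27247 <1
  x=-1.389: |R|=0.21960 <1
  x=-1.376: |R|=0.20956 <1
  x=-1.182: |R|=0.05706 <1
  x=-3.091: |R|=1.36116 >1
  x=-3.029: |R|=1.32481 >1
  x=-2.717: |R|=1.13651 >1
Stable set (-2.5000, 0).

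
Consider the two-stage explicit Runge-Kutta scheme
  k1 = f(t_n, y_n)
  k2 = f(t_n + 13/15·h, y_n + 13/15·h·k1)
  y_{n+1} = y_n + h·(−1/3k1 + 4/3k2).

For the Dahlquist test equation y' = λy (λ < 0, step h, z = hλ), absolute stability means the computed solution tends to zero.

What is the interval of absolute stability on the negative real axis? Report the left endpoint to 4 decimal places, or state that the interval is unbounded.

(-0.8654, 0).

With y'=λy (z=hλ):
  k1=λy_n ⇒ h·k1=z·y_n;  k2=λ(1+13/15z)y_n ⇒ h·k2=z(1+13/15z)y_n
  y_{n+1}/y_n = 1 − 1/3z + 4/3z(1+13/15z) = 1 + z + 52/45z²
  Hence R(z) = 1 + z + 52/45z².

Solve |R(x)|<1 on ℝ⁻.
x=-1.59: |R|=2.3314
R=1: x+52/45x²=0 ⇒ x=−45/52=-0.8654; min R=1−1/(4·52/45)=0.7837>−1
Confirm numerically:
  x=-0.436: |R|=0.78367 <1
  x=-0.435: |R|=0.78366 <1
  x=-0.357: |R|=0.79027 <1
  x=-1.351: |R|=1.75812 >1
  x=-1.340: |R|=1.73492 >1
Stable set (-0.8654, 0).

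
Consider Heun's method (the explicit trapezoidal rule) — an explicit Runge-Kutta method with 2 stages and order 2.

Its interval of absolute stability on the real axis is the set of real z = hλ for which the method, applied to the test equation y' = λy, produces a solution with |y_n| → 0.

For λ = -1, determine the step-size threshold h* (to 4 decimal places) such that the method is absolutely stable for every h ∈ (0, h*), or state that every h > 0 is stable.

(-2.0000,0); λ=-1 ⇒ h* = 2.0000.

Test eqn y'=λy, z=hλ:
  order 2, 2-stage ⇒ R(z)=1+z+z^2/2
  (e.g. R(-1.16)=0.51280, |R|=0.51280)

Need |R(x)|<1, x<0.
x=-1.16: |R|=0.5128
|R(-2.13)|=1.1384 |R(-1.23)|=0.5264 |R(-0.61)|=0.5760
Bisect:
  x_lo=-2.6288 |R|=1.8266  x_hi=-0.1532 |R|=0.8586
  mid=-1.39100 |R|=0.57644 →hi
  mid=-2.00992 |R|=1.00997 →lo
  mid=-1.70046 |R|=0.74532 →hi
  mid=-1.85519 |R|=0.86568 →hi
  mid=-1.93256 |R|=0.93483 →hi
  mid=-1.97124 |R|=0.97165 →hi
  mid=-1.99058 |R|=0.99062 →hi
  mid=-2.00025 |R|=1.00025 →lo
  mid=-1.99541 |R|=0.99542 →hi
  mid=-1.99783 |R|=0.99783 →hi
  ...
  [-2.00010,-1.99995] ⇒ x*=-2.0000
Interval (-2.0000, 0).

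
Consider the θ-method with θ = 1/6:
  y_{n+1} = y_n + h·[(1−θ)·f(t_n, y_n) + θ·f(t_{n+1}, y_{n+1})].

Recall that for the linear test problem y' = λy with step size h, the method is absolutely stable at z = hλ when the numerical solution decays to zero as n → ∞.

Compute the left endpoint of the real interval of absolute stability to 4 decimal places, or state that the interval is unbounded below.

z* = -3.0000.

With y'=λy (z=hλ):
  y_{n+1} = y_n + z·[5/6·y_n + 1/6·y_{n+1}] ⇒ (1 − 1/6z)y_{n+1} = (1 + 5/6z)y_n
  Hence R(z) = (1 + 5/6z)/(1 − 1/6z).

Boundary: |R(x)|=1, x<0.
x=-0.85: |R|=0.2555
R=−1: 1+5/6x = −1+1/6x ⇒ -2/3x=2 ⇒ x=2/(-2/3)=-3.0000
Confirm numerically:
  x=-2.852: |R|=0.93312 <1
  x=-1.694: |R|=0.32103 <1
  x=-1.657: |R|=0.29842 <1
  x=-1.452: |R|=0.16908 <1
  x=-3.195: |R|=1.08483 >1
  x=-3.158: |R|=1.06901 >1
  x=-3.098: |R|=1.04309 >1
Stable set (-3.0000, 0).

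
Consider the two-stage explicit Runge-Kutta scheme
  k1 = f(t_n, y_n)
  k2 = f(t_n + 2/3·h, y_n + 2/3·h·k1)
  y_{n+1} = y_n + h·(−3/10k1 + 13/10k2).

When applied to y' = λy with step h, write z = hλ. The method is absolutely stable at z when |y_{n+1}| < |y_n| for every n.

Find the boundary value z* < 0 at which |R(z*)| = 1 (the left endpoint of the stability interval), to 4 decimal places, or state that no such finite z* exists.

left endpoint -1.1538.

With y'=λy (z=hλ):
  k1=λy_n ⇒ h·k1=z·y_n;  k2=λ(1+2/3z)y_n ⇒ h·k2=z(1+2/3z)y_n
  y_{n+1}/y_n = 1 − 3/10z + 13/10z(1+2/3z) = 1 + z + 13/15z²
  Hence R(z) = 1 + z + 13/15z².

Solve |R(x)|<1 on ℝ⁻.
x=-1.11: |R|=0.9578
R=1: x+13/15x²=0 ⇒ x=−15/13=-1.1538; min R=1−1/(4·13/15)=0.7115>−1
Confirm numerically:
  x=-1.124: |R|=0.97093 <1
  x=-0.901: |R|=0.80256 <1
  x=-0.780: |R|=0.74728 <1
  x=-0.546: |R|=0.71237 <1
  x=-1.301: |R|=1.16592 >1
  x=-1.227: |R|=1.07779 >1
So |R|<1 on (-1.1538, 0).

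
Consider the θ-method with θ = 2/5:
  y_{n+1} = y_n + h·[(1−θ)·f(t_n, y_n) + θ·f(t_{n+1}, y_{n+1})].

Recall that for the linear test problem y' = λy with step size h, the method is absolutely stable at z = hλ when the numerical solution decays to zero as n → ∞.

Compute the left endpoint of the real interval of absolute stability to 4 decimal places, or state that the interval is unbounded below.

On y'=λy, z=hλ:
  y_{n+1} = y_n + z·[3/5·y_n + 2/5·y_{n+1}] ⇒ (1 − 2/5z)y_{n+1} = (1 + 3/5z)y_n
  Hence R(z) = (1 + 3/5z)/(1 − 2/5z).

Find x<0 with |R(x)|<1.
x=-0.43: |R|=0.6331
R=−1: 1+3/5x = −1+2/5x ⇒ -1/5x=2 ⇒ x=2/(-1/5)=-10.0000
Confirm numerically:
  x=-9.366: |R|=0.97329 <1
  x=-7.703: |R|=0.88744 <1
  x=-4.580: |R|=0.61723 <1
  x=-10.534: |R|=1.02048 >1
  x=-10.224: |R|=1.00880 >1
  x=-10.170: |R|=1.00671 >1
So |R|<1 on (-10.0000, 0).

z* = -10.0000.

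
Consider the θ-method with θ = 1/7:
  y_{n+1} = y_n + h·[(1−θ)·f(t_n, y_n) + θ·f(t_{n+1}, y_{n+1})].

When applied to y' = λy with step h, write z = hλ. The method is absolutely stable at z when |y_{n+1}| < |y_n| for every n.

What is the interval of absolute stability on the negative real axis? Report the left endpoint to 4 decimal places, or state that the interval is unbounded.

z∈(-2.8000,0).

Test eqn y'=λy, z=hλ:
  y_{n+1} = y_n + z·[6/7·y_n + 1/7·y_{n+1}] ⇒ (1 − 1/7z)y_{n+1} = (1 + 6/7z)y_n
  R(z) = (1 + 6/7z)/(1 − 1/7z).

Need |R(x)|<1, x<0.
x=-0.38: |R|=0.6396
R=−1: 1+6/7x = −1+1/7x ⇒ -5/7x=2 ⇒ x=2/(-5/7)=-2.8000
Confirm numerically:
  x=-2.764: |R|=0.98156 <1
  x=-2.731: |R|=0.96455 <1
  x=-2.210: |R|=0.67970 <1
  x=-1.621: |R|=0.31620 <1
  x=-3.106: |R|=1.15140 >1
  x=-3.009: |R|=1.10441 >1
So |R|<1 on (-2.8000, 0).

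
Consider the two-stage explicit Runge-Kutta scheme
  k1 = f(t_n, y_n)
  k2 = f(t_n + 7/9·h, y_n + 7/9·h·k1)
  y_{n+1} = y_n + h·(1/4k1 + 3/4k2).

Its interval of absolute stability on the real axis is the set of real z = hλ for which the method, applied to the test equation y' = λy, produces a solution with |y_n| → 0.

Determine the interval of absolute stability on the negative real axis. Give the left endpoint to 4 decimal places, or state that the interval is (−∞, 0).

(-1.7143, 0).

Set f=λy, z=hλ:
  k1=λy_n ⇒ h·k1=z·y_n;  k2=λ(1+7/9z)y_n ⇒ h·k2=z(1+7/9z)y_n
  y_{n+1}/y_n = 1 + 1/4z + 3/4z(1+7/9z) = 1 + z + 7/12z²
  ⇒ R(z) = 1 + z + 7/12z².

Need |R(x)|<1, x<0.
x=-0.96: |R|=0.5776
R=1: x+7/12x²=0 ⇒ x=−12/7=-1.7143; min R=1−1/(4·7/12)=0.5714>−1
Confirm numerically:
  x=-1.359: |R|=0.71835 <1
  x=-0.803: |R|=0.57314 <1
  x=-0.768: |R|=0.57606 <1
  x=-0.753: |R|=0.57776 <1
  x=-2.282: |R|=1.75572 >1
  x=-2.081: |R|=1.44516 >1
  x=-1.794: |R|=1.08342 >1
Stable set (-1.7143, 0).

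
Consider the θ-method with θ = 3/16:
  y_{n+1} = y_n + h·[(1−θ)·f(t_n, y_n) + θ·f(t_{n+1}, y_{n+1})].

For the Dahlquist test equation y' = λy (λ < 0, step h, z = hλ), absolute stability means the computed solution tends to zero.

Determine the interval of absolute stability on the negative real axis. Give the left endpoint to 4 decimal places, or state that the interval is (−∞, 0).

z∈(-3.2000,0).

Set f=λy, z=hλ:
  y_{n+1} = y_n + z·[13/16·y_n + 3/16·y_{n+1}] ⇒ (1 − 3/16z)y_{n+1} = (1 + 13/16z)y_n
  so R(z) = (1 + 13/16z)/(1 − 3/16z).

Boundary: |R(x)|=1, x<0.
x=-0.41: |R|=0.6193
R=−1: 1+13/16x = −1+3/16x ⇒ -5/8x=2 ⇒ x=2/(-5/8)=-3.2000
Confirm numerically:
  x=-2.789: |R|=0.83133 <1
  x=-1.978: |R|=0.44287 <1
  x=-1.402: |R|=0.11017 <1
  x=-3.338: |R|=1.05305 >1
  x=-3.269: |R|=1.02674 >1
Interval (-3.2000, 0).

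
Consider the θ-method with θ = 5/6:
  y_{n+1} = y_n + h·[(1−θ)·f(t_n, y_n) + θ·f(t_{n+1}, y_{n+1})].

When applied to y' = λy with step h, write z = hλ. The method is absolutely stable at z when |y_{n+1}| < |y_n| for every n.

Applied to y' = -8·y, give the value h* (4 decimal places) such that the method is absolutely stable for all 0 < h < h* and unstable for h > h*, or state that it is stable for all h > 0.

On y'=λy, z=hλ:
  y_{n+1} = y_n + z·[1/6·y_n + 5/6·y_{n+1}] ⇒ (1 − 5/6z)y_{n+1} = (1 + 1/6z)y_n
  Hence R(z) = (1 + 1/6z)/(1 − 5/6z).

Need |R(x)|<1, x<0.
x=-1.06: |R|=0.4372
x=-2: |R|=0.2500
x=-10: |R|=0.0714
x=-100: |R|=0.1858
θ=5/6≥1/2 ⇒ |1+1/6x|<|1−5/6x| ∀x<0 ⇒ stable on all of ℝ⁻.

interval (−∞, 0). Any h>0 works for λ=-8.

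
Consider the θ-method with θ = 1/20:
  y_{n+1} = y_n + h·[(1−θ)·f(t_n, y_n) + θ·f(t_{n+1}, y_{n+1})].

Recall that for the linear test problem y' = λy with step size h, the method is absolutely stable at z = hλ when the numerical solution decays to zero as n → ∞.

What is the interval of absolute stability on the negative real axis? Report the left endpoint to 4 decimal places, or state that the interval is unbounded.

(-2.2222, 0).

Set f=λy, z=hλ:
  y_{n+1} = y_n + z·[19/20·y_n + 1/20·y_{n+1}] ⇒ (1 − 1/20z)y_{n+1} = (1 + 19/20z)y_n
  R(z) = (1 + 19/20z)/(1 − 1/20z).

Boundary: |R(x)|=1, x<0.
x=-1.13: |R|=0.0696
R=−1: 1+19/20x = −1+1/20x ⇒ -9/10x=2 ⇒ x=2/(-9/10)=-2.2222
Confirm numerically:
  x=-1.748: |R|=0.60750 <1
  x=-1.732: |R|=0.59396 <1
  x=-0.943: |R|=0.09946 <1
  x=-2.707: |R|=1.38429 >1
  x=-2.459: |R|=1.18977 >1
  x=-2.349: |R|=1.10211 >1
So |R|<1 on (-2.2222, 0).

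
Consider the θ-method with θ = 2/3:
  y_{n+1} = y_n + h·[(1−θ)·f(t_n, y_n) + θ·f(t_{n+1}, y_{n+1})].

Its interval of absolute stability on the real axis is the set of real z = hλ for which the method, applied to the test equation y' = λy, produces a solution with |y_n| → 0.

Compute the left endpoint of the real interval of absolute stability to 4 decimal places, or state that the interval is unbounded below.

(−∞, 0) — no finite endpoint.

With y'=λy (z=hλ):
  y_{n+1} = y_n + z·[1/3·y_n + 2/3·y_{n+1}] ⇒ (1 − 2/3z)y_{n+1} = (1 + 1/3z)y_n
  R(z) = (1 + 1/3z)/(1 − 2/3z).

Find x<0 with |R(x)|<1.
x=-0.81: |R|=0.4740
x=-2: |R|=0.1429
x=-10: |R|=0.3043
x=-100: |R|=0.4778
θ=2/3≥1/2 ⇒ |1+1/3x|<|1−2/3x| ∀x<0 ⇒ stable on all of ℝ⁻.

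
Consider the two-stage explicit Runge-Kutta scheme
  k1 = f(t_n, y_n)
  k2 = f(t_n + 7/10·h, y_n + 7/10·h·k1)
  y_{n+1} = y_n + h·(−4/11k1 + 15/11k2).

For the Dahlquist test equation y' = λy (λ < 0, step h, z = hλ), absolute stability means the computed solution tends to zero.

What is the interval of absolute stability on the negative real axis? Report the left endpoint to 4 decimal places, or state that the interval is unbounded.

(-1.0476, 0).

On y'=λy, z=hλ:
  k1=λy_n ⇒ h·k1=z·y_n;  k2=λ(1+7/10z)y_n ⇒ h·k2=z(1+7/10z)y_n
  y_{n+1}/y_n = 1 − 4/11z + 15/11z(1+7/10z) = 1 + z + 21/22z²
  Hence R(z) = 1 + z + 21/22z².

Solve |R(x)|<1 on ℝ⁻.
x=-1.16: |R|=1.1244
R=1: x+21/22x²=0 ⇒ x=−22/21=-1.0476; min R=1−1/(4·21/22)=0.7381>−1
Confirm numerically:
  x=-0.790: |R|=0.80573 <1
  x=-0.699: |R|=0.76739 <1
  x=-0.678: |R|=0.76079 <1
  x=-1.574: |R|=1.79086 >1
  x=-1.156: |R|=1.11959 >1
So |R|<1 on (-1.0476, 0).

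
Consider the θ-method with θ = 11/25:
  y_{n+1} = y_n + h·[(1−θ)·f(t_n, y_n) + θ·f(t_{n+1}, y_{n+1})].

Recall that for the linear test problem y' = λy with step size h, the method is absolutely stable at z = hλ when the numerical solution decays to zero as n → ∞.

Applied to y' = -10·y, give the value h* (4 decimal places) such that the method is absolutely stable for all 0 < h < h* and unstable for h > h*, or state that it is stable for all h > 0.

(-16.6667,0); λ=-10 ⇒ h* = (50/3)/10 = 1.6667.

With y'=λy (z=hλ):
  y_{n+1} = y_n + z·[14/25·y_n + 11/25·y_{n+1}] ⇒ (1 − 11/25z)y_{n+1} = (1 + 14/25z)y_n
  Hence R(z) = (1 + 14/25z)/(1 − 11/25z).

Find x<0 with |R(x)|<1.
x=-0.53: |R|=0.5702
R=−1: 1+14/25x = −1+11/25x ⇒ -3/25x=2 ⇒ x=2/(-3/25)=-16.6667
Confirm numerically:
  x=-15.785: |R|=0.98668 <1
  x=-13.275: |R|=0.94051 <1
  x=-12.079: |R|=0.91282 <1
  x=-11.458: |R|=0.89654 <1
  x=-17.219: |R|=1.00773 >1
  x=-16.762: |R|=1.00137 >1
Interval (-16.6667, 0).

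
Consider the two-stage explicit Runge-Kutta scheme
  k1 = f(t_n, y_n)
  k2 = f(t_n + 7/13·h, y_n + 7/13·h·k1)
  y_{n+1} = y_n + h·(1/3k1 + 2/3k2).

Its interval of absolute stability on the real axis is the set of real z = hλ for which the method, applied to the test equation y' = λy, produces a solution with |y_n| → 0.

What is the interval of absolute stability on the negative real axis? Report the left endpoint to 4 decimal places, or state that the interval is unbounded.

With y'=λy (z=hλ):
  k1=λy_n ⇒ h·k1=z·y_n;  k2=λ(1+7/13z)y_n ⇒ h·k2=z(1+7/13z)y_n
  y_{n+1}/y_n = 1 + 1/3z + 2/3z(1+7/13z) = 1 + z + 14/39z²
  R(z) = 1 + z + 14/39z².

Find x<0 with |R(x)|<1.
x=-0.53: |R|=0.5708
R=1: x+14/39x²=0 ⇒ x=−39/14=-2.7857; min R=1−1/(4·14/39)=0.3036>−1
Confirm numerically:
  x=-2.705: |R|=0.92162 <1
  x=-2.497: |R|=0.74121 <1
  x=-2.120: |R|=0.49337 <1
  x=-1.181: |R|=0.31968 <1
  x=-3.204: |R|=1.48109 >1
  x=-2.827: |R|=1.04190 >1
Stable set (-2.7857, 0).

z∈(-2.7857,0).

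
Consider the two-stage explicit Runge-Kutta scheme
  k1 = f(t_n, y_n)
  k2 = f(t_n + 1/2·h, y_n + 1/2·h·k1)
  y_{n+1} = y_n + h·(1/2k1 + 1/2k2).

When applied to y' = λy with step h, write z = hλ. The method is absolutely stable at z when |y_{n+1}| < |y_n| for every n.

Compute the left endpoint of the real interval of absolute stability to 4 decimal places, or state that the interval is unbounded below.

Set f=λy, z=hλ:
  k1=λy_n ⇒ h·k1=z·y_n;  k2=λ(1+1/2z)y_n ⇒ h·k2=z(1+1/2z)y_n
  y_{n+1}/y_n = 1 + 1/2z + 1/2z(1+1/2z) = 1 + z + 1/4z²
  ⇒ R(z) = 1 + z + 1/4z².

Need |R(x)|<1, x<0.
x=-1.75: |R|=0.0156
R=1: x+1/4x²=0 ⇒ x=−4=-4.0000; min R=1−1/(4·1/4)=0.0000>−1
Confirm numerically:
  x=-3.618: |R|=0.65448 <1
  x=-3.381: |R|=0.47679 <1
  x=-2.054: |R|=0.00073 <1
  x=-4.560: |R|=1.63840 >1
  x=-4.372: |R|=1.40660 >1
  x=-4.076: |R|=1.07744 >1
Interval (-4.0000, 0).

z* = -4.0000.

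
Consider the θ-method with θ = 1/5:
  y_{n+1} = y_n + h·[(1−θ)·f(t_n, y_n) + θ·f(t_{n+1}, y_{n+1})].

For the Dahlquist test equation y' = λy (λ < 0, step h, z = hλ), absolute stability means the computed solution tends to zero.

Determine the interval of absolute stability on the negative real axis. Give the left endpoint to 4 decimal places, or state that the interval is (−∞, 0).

(-3.3333, 0).

Set f=λy, z=hλ:
  y_{n+1} = y_n + z·[4/5·y_n + 1/5·y_{n+1}] ⇒ (1 − 1/5z)y_{n+1} = (1 + 4/5z)y_n
  so R(z) = (1 + 4/5z)/(1 − 1/5z).

Boundary: |R(x)|=1, x<0.
x=-1.79: |R|=0.3181
R=−1: 1+4/5x = −1+1/5x ⇒ -3/5x=2 ⇒ x=2/(-3/5)=-3.3333
Confirm numerically:
  x=-2.920: |R|=0.84343 <1
  x=-2.527: |R|=0.67862 <1
  x=-1.873: |R|=0.36258 <1
  x=-3.626: |R|=1.10179 >1
  x=-3.531: |R|=1.06951 >1
Interval (-3.3333, 0).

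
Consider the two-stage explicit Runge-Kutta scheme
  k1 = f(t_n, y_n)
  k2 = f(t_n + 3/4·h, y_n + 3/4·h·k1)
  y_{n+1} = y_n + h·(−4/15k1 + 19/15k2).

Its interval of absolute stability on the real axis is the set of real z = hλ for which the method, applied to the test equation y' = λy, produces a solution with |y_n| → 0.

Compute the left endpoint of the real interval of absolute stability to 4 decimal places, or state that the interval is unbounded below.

left endpoint -1.0526.

Test eqn y'=λy, z=hλ:
  k1=λy_n ⇒ h·k1=z·y_n;  k2=λ(1+3/4z)y_n ⇒ h·k2=z(1+3/4z)y_n
  y_{n+1}/y_n = 1 − 4/15z + 19/15z(1+3/4z) = 1 + z + 19/20z²
  R(z) = 1 + z + 19/20z².

Find x<0 with |R(x)|<1.
x=-1.79: |R|=2.2539
R=1: x+19/20x²=0 ⇒ x=−20/19=-1.0526; min R=1−1/(4·19/20)=0.7368>−1
Confirm numerically:
  x=-0.858: |R|=0.84136 <1
  x=-0.770: |R|=0.79325 <1
  x=-0.597: |R|=0.74159 <1
  x=-1.467: |R|=1.57748 >1
  x=-1.373: |R|=1.41787 >1
So |R|<1 on (-1.0526, 0).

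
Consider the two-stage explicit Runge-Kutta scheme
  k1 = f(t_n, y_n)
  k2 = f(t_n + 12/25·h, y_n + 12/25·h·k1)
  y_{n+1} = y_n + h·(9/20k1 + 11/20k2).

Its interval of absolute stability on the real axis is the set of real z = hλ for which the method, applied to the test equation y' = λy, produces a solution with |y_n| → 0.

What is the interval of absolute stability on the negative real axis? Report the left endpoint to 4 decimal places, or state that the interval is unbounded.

(-3.7879, 0).

On y'=λy, z=hλ:
  k1=λy_n ⇒ h·k1=z·y_n;  k2=λ(1+12/25z)y_n ⇒ h·k2=z(1+12/25z)y_n
  y_{n+1}/y_n = 1 + 9/20z + 11/20z(1+12/25z) = 1 + z + 33/125z²
  R(z) = 1 + z + 33/125z².

Boundary: |R(x)|=1, x<0.
x=-1.65: |R|=0.0687
R=1: x+33/125x²=0 ⇒ x=−125/33=-3.7879; min R=1−1/(4·33/125)=0.0530>−1
Confirm numerically:
  x=-3.267: |R|=0.55075 <1
  x=-3.177: |R|=0.48764 <1
  x=-2.012: |R|=0.05671 <1
  x=-4.186: |R|=1.43997 >1
  x=-3.841: |R|=1.05387 >1
Stable set (-3.7879, 0).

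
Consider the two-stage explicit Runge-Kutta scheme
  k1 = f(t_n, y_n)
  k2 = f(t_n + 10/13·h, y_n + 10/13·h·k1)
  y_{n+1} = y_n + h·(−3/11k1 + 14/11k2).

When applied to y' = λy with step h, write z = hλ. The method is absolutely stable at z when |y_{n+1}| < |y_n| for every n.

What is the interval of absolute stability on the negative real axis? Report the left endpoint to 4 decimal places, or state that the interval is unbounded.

On y'=λy, z=hλ:
  k1=λy_n ⇒ h·k1=z·y_n;  k2=λ(1+10/13z)y_n ⇒ h·k2=z(1+10/13z)y_n
  y_{n+1}/y_n = 1 − 3/11z + 14/11z(1+10/13z) = 1 + z + 140/143z²
  so R(z) = 1 + z + 140/143z².

Boundary: |R(x)|=1, x<0.
x=-0.46: |R|=0.7472
R=1: x+140/143x²=0 ⇒ x=−143/140=-1.0214; min R=1−1/(4·140/143)=0.7446>−1
Confirm numerically:
  x=-0.959: |R|=0.94139 <1
  x=-0.763: |R|=0.80696 <1
  x=-0.418: |R|=0.75306 <1
  x=-1.389: |R|=1.49985 >1
  x=-1.319: |R|=1.38426 >1
  x=-1.210: |R|=1.22338 >1
Stable set (-1.0214, 0).

(-1.0214, 0).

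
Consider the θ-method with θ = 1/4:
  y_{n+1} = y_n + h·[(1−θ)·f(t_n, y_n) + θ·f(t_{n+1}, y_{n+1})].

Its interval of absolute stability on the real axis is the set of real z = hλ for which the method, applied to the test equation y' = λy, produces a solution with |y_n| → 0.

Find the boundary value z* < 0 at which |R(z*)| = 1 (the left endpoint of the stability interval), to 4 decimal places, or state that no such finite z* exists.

Test eqn y'=λy, z=hλ:
  y_{n+1} = y_n + z·[3/4·y_n + 1/4·y_{n+1}] ⇒ (1 − 1/4z)y_{n+1} = (1 + 3/4z)y_n
  ⇒ R(z) = (1 + 3/4z)/(1 − 1/4z).

Boundary: |R(x)|=1, x<0.
x=-0.56: |R|=0.5088
R=−1: 1+3/4x = −1+1/4x ⇒ -1/2x=2 ⇒ x=2/(-1/2)=-4.0000
Confirm numerically:
  x=-3.642: |R|=0.90631 <1
  x=-3.002: |R|=0.71494 <1
  x=-2.360: |R|=0.48428 <1
  x=-4.480: |R|=1.11321 >1
  x=-4.234: |R|=1.05684 >1
Interval (-4.0000, 0).

left endpoint -4.0000.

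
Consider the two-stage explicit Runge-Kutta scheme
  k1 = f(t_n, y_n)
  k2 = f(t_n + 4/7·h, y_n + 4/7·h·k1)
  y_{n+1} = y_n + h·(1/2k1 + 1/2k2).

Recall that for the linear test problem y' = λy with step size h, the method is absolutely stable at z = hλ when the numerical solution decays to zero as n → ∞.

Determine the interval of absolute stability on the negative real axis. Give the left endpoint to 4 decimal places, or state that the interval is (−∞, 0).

Test eqn y'=λy, z=hλ:
  k1=λy_n ⇒ h·k1=z·y_n;  k2=λ(1+4/7z)y_n ⇒ h·k2=z(1+4/7z)y_n
  y_{n+1}/y_n = 1 + 1/2z + 1/2z(1+4/7z) = 1 + z + 2/7z²
  ⇒ R(z) = 1 + z + 2/7z².

Boundary: |R(x)|=1, x<0.
x=-0.42: |R|=0.6304
R=1: x+2/7x²=0 ⇒ x=−7/2=-3.5000; min R=1−1/(4·2/7)=0.1250>−1
Confirm numerically:
  x=-3.060: |R|=0.61531 <1
  x=-2.651: |R|=0.35694 <1
  x=-2.387: |R|=0.24093 <1
  x=-2.338: |R|=0.22378 <1
  x=-3.990: |R|=1.55860 >1
  x=-3.760: |R|=1.27931 >1
So |R|<1 on (-3.5000, 0).

(-3.5000, 0).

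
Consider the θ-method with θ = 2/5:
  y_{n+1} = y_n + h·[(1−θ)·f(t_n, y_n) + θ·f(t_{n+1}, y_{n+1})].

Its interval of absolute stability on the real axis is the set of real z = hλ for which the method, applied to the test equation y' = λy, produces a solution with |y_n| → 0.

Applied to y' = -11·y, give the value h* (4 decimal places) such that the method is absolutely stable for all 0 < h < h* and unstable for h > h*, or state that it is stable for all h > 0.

(-10.0000,0); λ=-11 ⇒ h* = (10)/11 = 0.9091.

Test eqn y'=λy, z=hλ:
  y_{n+1} = y_n + z·[3/5·y_n + 2/5·y_{n+1}] ⇒ (1 − 2/5z)y_{n+1} = (1 + 3/5z)y_n
  ⇒ R(z) = (1 + 3/5z)/(1 − 2/5z).

Solve |R(x)|<1 on ℝ⁻.
x=-0.31: |R|=0.7242
R=−1: 1+3/5x = −1+2/5x ⇒ -1/5x=2 ⇒ x=2/(-1/5)=-10.0000
Confirm numerically:
  x=-9.341: |R|=0.97217 <1
  x=-9.323: |R|=0.97137 <1
  x=-4.282: |R|=0.57844 <1
  x=-10.263: |R|=1.01030 >1
  x=-10.250: |R|=1.00980 >1
So |R|<1 on (-10.0000, 0).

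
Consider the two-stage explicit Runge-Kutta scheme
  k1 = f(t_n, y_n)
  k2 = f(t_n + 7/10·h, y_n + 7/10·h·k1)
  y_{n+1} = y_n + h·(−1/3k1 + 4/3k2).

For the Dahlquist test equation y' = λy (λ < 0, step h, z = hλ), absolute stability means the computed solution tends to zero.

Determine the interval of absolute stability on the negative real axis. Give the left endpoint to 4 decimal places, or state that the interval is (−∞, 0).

On y'=λy, z=hλ:
  k1=λy_n ⇒ h·k1=z·y_n;  k2=λ(1+7/10z)y_n ⇒ h·k2=z(1+7/10z)y_n
  y_{n+1}/y_n = 1 − 1/3z + 4/3z(1+7/10z) = 1 + z + 14/15z²
  so R(z) = 1 + z + 14/15z².

Solve |R(x)|<1 on ℝ⁻.
x=-0.39: |R|=0.7520
R=1: x+14/15x²=0 ⇒ x=−15/14=-1.0714; min R=1−1/(4·14/15)=0.7321>−1
Confirm numerically:
  x=-0.955: |R|=0.89622 <1
  x=-0.902: |R|=0.85736 <1
  x=-0.523: |R|=0.73229 <1
  x=-1.658: |R|=1.90770 >1
  x=-1.583: |R|=1.75583 >1
  x=-1.105: |R|=1.03462 >1
Interval (-1.0714, 0).

z∈(-1.0714,0).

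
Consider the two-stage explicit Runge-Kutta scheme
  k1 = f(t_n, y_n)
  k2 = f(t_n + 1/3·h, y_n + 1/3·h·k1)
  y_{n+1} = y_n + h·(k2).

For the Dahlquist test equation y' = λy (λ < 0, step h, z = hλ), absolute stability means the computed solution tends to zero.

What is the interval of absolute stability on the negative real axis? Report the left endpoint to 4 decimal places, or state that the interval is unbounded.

(-3.0000, 0).

With y'=λy (z=hλ):
  k1=λy_n ⇒ h·k1=z·y_n;  k2=λ(1+1/3z)y_n ⇒ h·k2=z(1+1/3z)y_n
  y_{n+1}/y_n = 1 + z(1+1/3z) = 1 + z + 1/3z²
  so R(z) = 1 + z + 1/3z².

Boundary: |R(x)|=1, x<0.
x=-0.47: |R|=0.6036
R=1: x+1/3x²=0 ⇒ x=−3=-3.0000; min R=1−1/(4·1/3)=0.2500>−1
Confirm numerically:
  x=-2.956: |R|=0.95665 <1
  x=-2.484: |R|=0.57275 <1
  x=-2.393: |R|=0.51582 <1
  x=-1.660: |R|=0.25853 <1
  x=-3.539: |R|=1.63584 >1
  x=-3.388: |R|=1.43818 >1
  x=-3.061: |R|=1.06224 >1
Interval (-3.0000, 0).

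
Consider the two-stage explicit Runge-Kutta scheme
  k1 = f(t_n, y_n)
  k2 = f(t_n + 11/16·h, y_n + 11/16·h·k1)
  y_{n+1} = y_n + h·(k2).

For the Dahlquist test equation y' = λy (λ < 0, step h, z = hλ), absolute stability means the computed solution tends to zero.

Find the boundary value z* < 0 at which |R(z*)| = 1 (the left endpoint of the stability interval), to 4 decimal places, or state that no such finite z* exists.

Set f=λy, z=hλ:
  k1=λy_n ⇒ h·k1=z·y_n;  k2=λ(1+11/16z)y_n ⇒ h·k2=z(1+11/16z)y_n
  y_{n+1}/y_n = 1 + z(1+11/16z) = 1 + z + 11/16z²
  R(z) = 1 + z + 11/16z².

Need |R(x)|<1, x<0.
x=-0.83: |R|=0.6436
R=1: x+11/16x²=0 ⇒ x=−16/11=-1.4545; min R=1−1/(4·11/16)=0.6364>−1
Confirm numerically:
  x=-1.159: |R|=0.76451 <1
  x=-1.042: |R|=0.70446 <1
  x=-1.040: |R|=0.70360 <1
  x=-0.910: |R|=0.65932 <1
  x=-1.650: |R|=1.22172 >1
  x=-1.486: |R|=1.03213 >1
So |R|<1 on (-1.4545, 0).

left endpoint -1.4545.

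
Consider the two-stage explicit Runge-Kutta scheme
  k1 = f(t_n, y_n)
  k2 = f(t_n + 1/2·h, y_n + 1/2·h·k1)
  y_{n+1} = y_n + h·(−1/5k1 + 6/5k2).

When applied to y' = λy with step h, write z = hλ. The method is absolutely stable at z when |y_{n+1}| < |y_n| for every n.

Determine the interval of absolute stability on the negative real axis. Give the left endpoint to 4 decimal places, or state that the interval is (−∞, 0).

With y'=λy (z=hλ):
  k1=λy_n ⇒ h·k1=z·y_n;  k2=λ(1+1/2z)y_n ⇒ h·k2=z(1+1/2z)y_n
  y_{n+1}/y_n = 1 − 1/5z + 6/5z(1+1/2z) = 1 + z + 3/5z²
  Hence R(z) = 1 + z + 3/5z².

Solve |R(x)|<1 on ℝ⁻.
x=-1.1: |R|=0.6260
R=1: x+3/5x²=0 ⇒ x=−5/3=-1.6667; min R=1−1/(4·3/5)=0.5833>−1
Confirm numerically:
  x=-1.492: |R|=0.84364 <1
  x=-1.272: |R|=0.69879 <1
  x=-1.071: |R|=0.61722 <1
  x=-2.008: |R|=1.41124 >1
  x=-1.824: |R|=1.17219 >1
  x=-1.716: |R|=1.05079 >1
So |R|<1 on (-1.6667, 0).

(-1.6667, 0).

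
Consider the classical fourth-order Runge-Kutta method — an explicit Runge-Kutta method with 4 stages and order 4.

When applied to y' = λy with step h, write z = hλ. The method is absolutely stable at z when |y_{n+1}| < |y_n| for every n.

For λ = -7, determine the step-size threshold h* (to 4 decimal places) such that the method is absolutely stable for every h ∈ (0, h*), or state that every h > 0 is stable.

With y'=λy (z=hλ):
  order 4, 4-stage ⇒ R(z)=1+z+z^2/2+z^3/6+z^4/24
  (e.g. R(-0.94)=0.39590, |R|=0.39590)

Boundary: |R(x)|=1, x<0.
x=-0.94: |R|=0.3959
|R(-2.86)|=1.1186 |R(-2.7)|=0.8788 |R(-2.55)|=0.6995
Bisect:
  x_lo=-3.3216 |R|=2.1590  x_hi=-0.1547 |R|=0.8567
  mid=-1.73816 |R|=0.27754 →hi
  mid=-2.52988 |R|=0.67843 →hi
  mid=-2.92574 |R|=1.23323 →lo
  mid=-2.72781 |R|=0.91673 →hi
  mid=-2.82677 |R|=1.06436 →lo
  mid=-2.77729 |R|=0.98800 →hi
  mid=-2.80203 |R|=1.02553 →lo
  ...
  [-2.78541,-2.78522] ⇒ x*=-2.7853
So |R|<1 on (-2.7853, 0).

(-2.7853,0); λ=-7 ⇒ h* = 0.3979.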